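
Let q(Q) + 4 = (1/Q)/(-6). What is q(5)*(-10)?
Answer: 121/3 ≈ 40.333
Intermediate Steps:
q(Q) = -4 - 1/(6*Q) (q(Q) = -4 + (1/Q)/(-6) = -4 - 1/6/Q = -4 - 1/(6*Q))
q(5)*(-10) = (-4 - 1/6/5)*(-10) = (-4 - 1/6*1/5)*(-10) = (-4 - 1/30)*(-10) = -121/30*(-10) = 121/3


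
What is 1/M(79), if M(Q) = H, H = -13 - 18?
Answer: -1/31 ≈ -0.032258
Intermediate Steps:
H = -31
M(Q) = -31
1/M(79) = 1/(-31) = -1/31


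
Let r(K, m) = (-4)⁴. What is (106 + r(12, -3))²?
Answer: 131044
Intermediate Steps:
r(K, m) = 256
(106 + r(12, -3))² = (106 + 256)² = 362² = 131044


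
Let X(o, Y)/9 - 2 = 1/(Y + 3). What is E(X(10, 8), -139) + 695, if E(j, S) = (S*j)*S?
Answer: 4007092/11 ≈ 3.6428e+5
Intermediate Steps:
X(o, Y) = 18 + 9/(3 + Y) (X(o, Y) = 18 + 9/(Y + 3) = 18 + 9/(3 + Y))
E(j, S) = j*S**2
E(X(10, 8), -139) + 695 = (9*(7 + 2*8)/(3 + 8))*(-139)**2 + 695 = (9*(7 + 16)/11)*19321 + 695 = (9*(1/11)*23)*19321 + 695 = (207/11)*19321 + 695 = 3999447/11 + 695 = 4007092/11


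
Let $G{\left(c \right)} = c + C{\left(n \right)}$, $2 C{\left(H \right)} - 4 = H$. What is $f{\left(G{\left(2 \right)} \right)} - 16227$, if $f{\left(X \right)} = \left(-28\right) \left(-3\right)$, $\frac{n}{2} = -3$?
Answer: $-16143$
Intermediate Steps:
$n = -6$ ($n = 2 \left(-3\right) = -6$)
$C{\left(H \right)} = 2 + \frac{H}{2}$
$G{\left(c \right)} = -1 + c$ ($G{\left(c \right)} = c + \left(2 + \frac{1}{2} \left(-6\right)\right) = c + \left(2 - 3\right) = c - 1 = -1 + c$)
$f{\left(X \right)} = 84$
$f{\left(G{\left(2 \right)} \right)} - 16227 = 84 - 16227 = -16143$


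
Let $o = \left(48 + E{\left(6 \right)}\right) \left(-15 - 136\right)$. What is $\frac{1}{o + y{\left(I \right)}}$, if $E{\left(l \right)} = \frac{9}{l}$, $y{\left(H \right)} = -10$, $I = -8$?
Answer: $- \frac{2}{14969} \approx -0.00013361$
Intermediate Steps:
$o = - \frac{14949}{2}$ ($o = \left(48 + \frac{9}{6}\right) \left(-15 - 136\right) = \left(48 + 9 \cdot \frac{1}{6}\right) \left(-151\right) = \left(48 + \frac{3}{2}\right) \left(-151\right) = \frac{99}{2} \left(-151\right) = - \frac{14949}{2} \approx -7474.5$)
$\frac{1}{o + y{\left(I \right)}} = \frac{1}{- \frac{14949}{2} - 10} = \frac{1}{- \frac{14969}{2}} = - \frac{2}{14969}$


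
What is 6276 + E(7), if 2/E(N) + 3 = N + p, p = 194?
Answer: 621325/99 ≈ 6276.0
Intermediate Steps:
E(N) = 2/(191 + N) (E(N) = 2/(-3 + (N + 194)) = 2/(-3 + (194 + N)) = 2/(191 + N))
6276 + E(7) = 6276 + 2/(191 + 7) = 6276 + 2/198 = 6276 + 2*(1/198) = 6276 + 1/99 = 621325/99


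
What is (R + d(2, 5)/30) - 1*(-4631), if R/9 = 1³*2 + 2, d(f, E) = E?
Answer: 28003/6 ≈ 4667.2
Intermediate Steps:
R = 36 (R = 9*(1³*2 + 2) = 9*(1*2 + 2) = 9*(2 + 2) = 9*4 = 36)
(R + d(2, 5)/30) - 1*(-4631) = (36 + 5/30) - 1*(-4631) = (36 + 5*(1/30)) + 4631 = (36 + ⅙) + 4631 = 217/6 + 4631 = 28003/6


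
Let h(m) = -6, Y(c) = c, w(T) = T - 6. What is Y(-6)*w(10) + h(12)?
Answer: -30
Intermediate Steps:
w(T) = -6 + T
Y(-6)*w(10) + h(12) = -6*(-6 + 10) - 6 = -6*4 - 6 = -24 - 6 = -30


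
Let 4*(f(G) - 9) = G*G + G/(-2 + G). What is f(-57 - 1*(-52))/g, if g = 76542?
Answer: 18/89299 ≈ 0.00020157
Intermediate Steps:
f(G) = 9 + G²/4 + G/(4*(-2 + G)) (f(G) = 9 + (G*G + G/(-2 + G))/4 = 9 + (G² + G/(-2 + G))/4 = 9 + (G²/4 + G/(4*(-2 + G))) = 9 + G²/4 + G/(4*(-2 + G)))
f(-57 - 1*(-52))/g = ((-72 + (-57 - 1*(-52))³ - 2*(-57 - 1*(-52))² + 37*(-57 - 1*(-52)))/(4*(-2 + (-57 - 1*(-52)))))/76542 = ((-72 + (-57 + 52)³ - 2*(-57 + 52)² + 37*(-57 + 52))/(4*(-2 + (-57 + 52))))*(1/76542) = ((-72 + (-5)³ - 2*(-5)² + 37*(-5))/(4*(-2 - 5)))*(1/76542) = ((¼)*(-72 - 125 - 2*25 - 185)/(-7))*(1/76542) = ((¼)*(-⅐)*(-72 - 125 - 50 - 185))*(1/76542) = ((¼)*(-⅐)*(-432))*(1/76542) = (108/7)*(1/76542) = 18/89299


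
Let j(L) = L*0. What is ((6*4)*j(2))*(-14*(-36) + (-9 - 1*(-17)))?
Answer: 0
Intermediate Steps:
j(L) = 0
((6*4)*j(2))*(-14*(-36) + (-9 - 1*(-17))) = ((6*4)*0)*(-14*(-36) + (-9 - 1*(-17))) = (24*0)*(504 + (-9 + 17)) = 0*(504 + 8) = 0*512 = 0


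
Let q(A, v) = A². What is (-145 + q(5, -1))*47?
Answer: -5640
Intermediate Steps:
(-145 + q(5, -1))*47 = (-145 + 5²)*47 = (-145 + 25)*47 = -120*47 = -5640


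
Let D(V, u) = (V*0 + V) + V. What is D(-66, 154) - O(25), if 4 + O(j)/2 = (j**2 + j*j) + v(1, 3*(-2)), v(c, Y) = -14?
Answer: -2596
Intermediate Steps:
O(j) = -36 + 4*j**2 (O(j) = -8 + 2*((j**2 + j*j) - 14) = -8 + 2*((j**2 + j**2) - 14) = -8 + 2*(2*j**2 - 14) = -8 + 2*(-14 + 2*j**2) = -8 + (-28 + 4*j**2) = -36 + 4*j**2)
D(V, u) = 2*V (D(V, u) = (0 + V) + V = V + V = 2*V)
D(-66, 154) - O(25) = 2*(-66) - (-36 + 4*25**2) = -132 - (-36 + 4*625) = -132 - (-36 + 2500) = -132 - 1*2464 = -132 - 2464 = -2596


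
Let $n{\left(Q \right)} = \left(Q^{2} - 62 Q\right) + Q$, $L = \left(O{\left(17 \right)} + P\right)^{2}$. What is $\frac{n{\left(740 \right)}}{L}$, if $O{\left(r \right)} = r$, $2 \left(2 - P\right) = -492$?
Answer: $\frac{100492}{14045} \approx 7.155$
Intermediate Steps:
$P = 248$ ($P = 2 - -246 = 2 + 246 = 248$)
$L = 70225$ ($L = \left(17 + 248\right)^{2} = 265^{2} = 70225$)
$n{\left(Q \right)} = Q^{2} - 61 Q$
$\frac{n{\left(740 \right)}}{L} = \frac{740 \left(-61 + 740\right)}{70225} = 740 \cdot 679 \cdot \frac{1}{70225} = 502460 \cdot \frac{1}{70225} = \frac{100492}{14045}$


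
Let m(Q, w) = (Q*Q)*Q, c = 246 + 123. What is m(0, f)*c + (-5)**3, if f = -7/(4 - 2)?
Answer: -125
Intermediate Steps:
c = 369
f = -7/2 ≈ -3.5000
m(Q, w) = Q**3 (m(Q, w) = Q**2*Q = Q**3)
m(0, f)*c + (-5)**3 = 0**3*369 + (-5)**3 = 0*369 - 125 = 0 - 125 = -125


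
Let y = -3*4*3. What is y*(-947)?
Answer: 34092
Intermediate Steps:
y = -36 (y = -12*3 = -36)
y*(-947) = -36*(-947) = 34092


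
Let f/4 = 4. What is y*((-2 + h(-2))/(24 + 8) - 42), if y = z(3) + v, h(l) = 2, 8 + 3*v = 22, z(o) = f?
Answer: -868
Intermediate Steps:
f = 16 (f = 4*4 = 16)
z(o) = 16
v = 14/3 (v = -8/3 + (⅓)*22 = -8/3 + 22/3 = 14/3 ≈ 4.6667)
y = 62/3 (y = 16 + 14/3 = 62/3 ≈ 20.667)
y*((-2 + h(-2))/(24 + 8) - 42) = 62*((-2 + 2)/(24 + 8) - 42)/3 = 62*(0/32 - 42)/3 = 62*(0*(1/32) - 42)/3 = 62*(0 - 42)/3 = (62/3)*(-42) = -868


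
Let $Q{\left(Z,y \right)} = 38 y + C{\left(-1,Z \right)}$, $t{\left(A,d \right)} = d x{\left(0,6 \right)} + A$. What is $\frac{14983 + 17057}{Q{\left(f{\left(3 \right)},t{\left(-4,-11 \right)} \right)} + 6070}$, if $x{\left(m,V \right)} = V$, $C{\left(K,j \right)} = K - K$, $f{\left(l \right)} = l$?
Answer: $\frac{3204}{341} \approx 9.3959$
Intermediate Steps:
$C{\left(K,j \right)} = 0$
$t{\left(A,d \right)} = A + 6 d$ ($t{\left(A,d \right)} = d 6 + A = 6 d + A = A + 6 d$)
$Q{\left(Z,y \right)} = 38 y$ ($Q{\left(Z,y \right)} = 38 y + 0 = 38 y$)
$\frac{14983 + 17057}{Q{\left(f{\left(3 \right)},t{\left(-4,-11 \right)} \right)} + 6070} = \frac{14983 + 17057}{38 \left(-4 + 6 \left(-11\right)\right) + 6070} = \frac{32040}{38 \left(-4 - 66\right) + 6070} = \frac{32040}{38 \left(-70\right) + 6070} = \frac{32040}{-2660 + 6070} = \frac{32040}{3410} = 32040 \cdot \frac{1}{3410} = \frac{3204}{341}$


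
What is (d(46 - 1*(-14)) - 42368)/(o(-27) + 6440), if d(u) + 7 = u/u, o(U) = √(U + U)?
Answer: -136444280/20736827 + 63561*I*√6/20736827 ≈ -6.5798 + 0.007508*I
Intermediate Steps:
o(U) = √2*√U (o(U) = √(2*U) = √2*√U)
d(u) = -6 (d(u) = -7 + u/u = -7 + 1 = -6)
(d(46 - 1*(-14)) - 42368)/(o(-27) + 6440) = (-6 - 42368)/(√2*√(-27) + 6440) = -42374/(√2*(3*I*√3) + 6440) = -42374/(3*I*√6 + 6440) = -42374/(6440 + 3*I*√6)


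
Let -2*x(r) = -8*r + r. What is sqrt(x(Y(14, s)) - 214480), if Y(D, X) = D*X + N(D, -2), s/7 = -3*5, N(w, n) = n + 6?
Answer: I*sqrt(219611) ≈ 468.63*I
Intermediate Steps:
N(w, n) = 6 + n
s = -105 (s = 7*(-3*5) = 7*(-15) = -105)
Y(D, X) = 4 + D*X (Y(D, X) = D*X + (6 - 2) = D*X + 4 = 4 + D*X)
x(r) = 7*r/2 (x(r) = -(-8*r + r)/2 = -(-7)*r/2 = 7*r/2)
sqrt(x(Y(14, s)) - 214480) = sqrt(7*(4 + 14*(-105))/2 - 214480) = sqrt(7*(4 - 1470)/2 - 214480) = sqrt((7/2)*(-1466) - 214480) = sqrt(-5131 - 214480) = sqrt(-219611) = I*sqrt(219611)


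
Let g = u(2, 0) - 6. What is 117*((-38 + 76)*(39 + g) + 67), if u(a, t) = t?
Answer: 154557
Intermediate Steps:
g = -6 (g = 0 - 6 = -6)
117*((-38 + 76)*(39 + g) + 67) = 117*((-38 + 76)*(39 - 6) + 67) = 117*(38*33 + 67) = 117*(1254 + 67) = 117*1321 = 154557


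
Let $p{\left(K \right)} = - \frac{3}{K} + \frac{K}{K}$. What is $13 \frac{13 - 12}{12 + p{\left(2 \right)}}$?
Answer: $\frac{26}{23} \approx 1.1304$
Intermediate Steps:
$p{\left(K \right)} = 1 - \frac{3}{K}$ ($p{\left(K \right)} = - \frac{3}{K} + 1 = 1 - \frac{3}{K}$)
$13 \frac{13 - 12}{12 + p{\left(2 \right)}} = 13 \frac{13 - 12}{12 + \frac{-3 + 2}{2}} = 13 \cdot 1 \frac{1}{12 + \frac{1}{2} \left(-1\right)} = 13 \cdot 1 \frac{1}{12 - \frac{1}{2}} = 13 \cdot 1 \frac{1}{\frac{23}{2}} = 13 \cdot 1 \cdot \frac{2}{23} = 13 \cdot \frac{2}{23} = \frac{26}{23}$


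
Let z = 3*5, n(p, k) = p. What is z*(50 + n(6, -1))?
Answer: 840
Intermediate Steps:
z = 15
z*(50 + n(6, -1)) = 15*(50 + 6) = 15*56 = 840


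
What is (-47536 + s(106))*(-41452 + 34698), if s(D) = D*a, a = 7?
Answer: 316046676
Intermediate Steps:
s(D) = 7*D (s(D) = D*7 = 7*D)
(-47536 + s(106))*(-41452 + 34698) = (-47536 + 7*106)*(-41452 + 34698) = (-47536 + 742)*(-6754) = -46794*(-6754) = 316046676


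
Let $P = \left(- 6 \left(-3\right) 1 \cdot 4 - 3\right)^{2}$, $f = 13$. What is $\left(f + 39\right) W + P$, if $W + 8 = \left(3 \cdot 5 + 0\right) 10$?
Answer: $12145$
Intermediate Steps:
$W = 142$ ($W = -8 + \left(3 \cdot 5 + 0\right) 10 = -8 + \left(15 + 0\right) 10 = -8 + 15 \cdot 10 = -8 + 150 = 142$)
$P = 4761$ ($P = \left(- 6 \left(\left(-3\right) 4\right) - 3\right)^{2} = \left(\left(-6\right) \left(-12\right) - 3\right)^{2} = \left(72 - 3\right)^{2} = 69^{2} = 4761$)
$\left(f + 39\right) W + P = \left(13 + 39\right) 142 + 4761 = 52 \cdot 142 + 4761 = 7384 + 4761 = 12145$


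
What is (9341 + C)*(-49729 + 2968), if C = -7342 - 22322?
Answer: 950323803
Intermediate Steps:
C = -29664
(9341 + C)*(-49729 + 2968) = (9341 - 29664)*(-49729 + 2968) = -20323*(-46761) = 950323803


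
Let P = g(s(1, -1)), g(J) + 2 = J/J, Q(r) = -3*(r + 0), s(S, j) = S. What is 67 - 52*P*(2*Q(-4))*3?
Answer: 3811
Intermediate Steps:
Q(r) = -3*r
g(J) = -1 (g(J) = -2 + J/J = -2 + 1 = -1)
P = -1
67 - 52*P*(2*Q(-4))*3 = 67 - (-52)*(2*(-3*(-4)))*3 = 67 - (-52)*(2*12)*3 = 67 - (-52)*24*3 = 67 - (-52)*72 = 67 - 52*(-72) = 67 + 3744 = 3811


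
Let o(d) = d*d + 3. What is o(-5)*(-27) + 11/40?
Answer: -30229/40 ≈ -755.72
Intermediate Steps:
o(d) = 3 + d² (o(d) = d² + 3 = 3 + d²)
o(-5)*(-27) + 11/40 = (3 + (-5)²)*(-27) + 11/40 = (3 + 25)*(-27) + 11*(1/40) = 28*(-27) + 11/40 = -756 + 11/40 = -30229/40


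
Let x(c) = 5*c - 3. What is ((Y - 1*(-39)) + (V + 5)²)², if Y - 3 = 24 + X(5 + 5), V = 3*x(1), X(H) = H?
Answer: 38809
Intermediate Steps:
x(c) = -3 + 5*c
V = 6 (V = 3*(-3 + 5*1) = 3*(-3 + 5) = 3*2 = 6)
Y = 37 (Y = 3 + (24 + (5 + 5)) = 3 + (24 + 10) = 3 + 34 = 37)
((Y - 1*(-39)) + (V + 5)²)² = ((37 - 1*(-39)) + (6 + 5)²)² = ((37 + 39) + 11²)² = (76 + 121)² = 197² = 38809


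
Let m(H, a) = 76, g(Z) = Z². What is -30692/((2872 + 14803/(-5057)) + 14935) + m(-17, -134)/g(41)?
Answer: -63516100117/37837291119 ≈ -1.6787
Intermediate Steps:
-30692/((2872 + 14803/(-5057)) + 14935) + m(-17, -134)/g(41) = -30692/((2872 + 14803/(-5057)) + 14935) + 76/(41²) = -30692/((2872 + 14803*(-1/5057)) + 14935) + 76/1681 = -30692/((2872 - 14803/5057) + 14935) + 76*(1/1681) = -30692/(14508901/5057 + 14935) + 76/1681 = -30692/90035196/5057 + 76/1681 = -30692*5057/90035196 + 76/1681 = -38802361/22508799 + 76/1681 = -63516100117/37837291119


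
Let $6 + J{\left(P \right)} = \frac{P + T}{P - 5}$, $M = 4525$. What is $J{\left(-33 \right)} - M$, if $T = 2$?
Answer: $- \frac{172147}{38} \approx -4530.2$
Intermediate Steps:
$J{\left(P \right)} = -6 + \frac{2 + P}{-5 + P}$ ($J{\left(P \right)} = -6 + \frac{P + 2}{P - 5} = -6 + \frac{2 + P}{-5 + P}$)
$J{\left(-33 \right)} - M = \frac{32 - -165}{-5 - 33} - 4525 = \frac{32 + 165}{-38} - 4525 = \left(- \frac{1}{38}\right) 197 - 4525 = - \frac{197}{38} - 4525 = - \frac{172147}{38}$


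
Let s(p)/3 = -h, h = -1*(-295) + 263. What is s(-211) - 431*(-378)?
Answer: 161244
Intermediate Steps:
h = 558 (h = 295 + 263 = 558)
s(p) = -1674 (s(p) = 3*(-1*558) = 3*(-558) = -1674)
s(-211) - 431*(-378) = -1674 - 431*(-378) = -1674 - 1*(-162918) = -1674 + 162918 = 161244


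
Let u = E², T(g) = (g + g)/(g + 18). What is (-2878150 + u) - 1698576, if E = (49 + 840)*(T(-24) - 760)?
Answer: 446925110058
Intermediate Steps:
T(g) = 2*g/(18 + g) (T(g) = (2*g)/(18 + g) = 2*g/(18 + g))
E = -668528 (E = (49 + 840)*(2*(-24)/(18 - 24) - 760) = 889*(2*(-24)/(-6) - 760) = 889*(2*(-24)*(-⅙) - 760) = 889*(8 - 760) = 889*(-752) = -668528)
u = 446929686784 (u = (-668528)² = 446929686784)
(-2878150 + u) - 1698576 = (-2878150 + 446929686784) - 1698576 = 446926808634 - 1698576 = 446925110058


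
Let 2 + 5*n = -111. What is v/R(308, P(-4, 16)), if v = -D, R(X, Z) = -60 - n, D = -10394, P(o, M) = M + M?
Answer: -51970/187 ≈ -277.91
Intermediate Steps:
n = -113/5 (n = -2/5 + (1/5)*(-111) = -2/5 - 111/5 = -113/5 ≈ -22.600)
P(o, M) = 2*M
R(X, Z) = -187/5 (R(X, Z) = -60 - 1*(-113/5) = -60 + 113/5 = -187/5)
v = 10394 (v = -1*(-10394) = 10394)
v/R(308, P(-4, 16)) = 10394/(-187/5) = 10394*(-5/187) = -51970/187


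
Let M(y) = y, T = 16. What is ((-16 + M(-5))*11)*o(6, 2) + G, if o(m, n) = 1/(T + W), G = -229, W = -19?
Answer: -152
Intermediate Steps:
o(m, n) = -⅓ (o(m, n) = 1/(16 - 19) = 1/(-3) = -⅓)
((-16 + M(-5))*11)*o(6, 2) + G = ((-16 - 5)*11)*(-⅓) - 229 = -21*11*(-⅓) - 229 = -231*(-⅓) - 229 = 77 - 229 = -152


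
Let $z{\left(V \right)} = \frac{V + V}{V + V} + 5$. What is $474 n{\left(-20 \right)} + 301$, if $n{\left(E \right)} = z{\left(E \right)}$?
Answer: $3145$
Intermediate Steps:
$z{\left(V \right)} = 6$ ($z{\left(V \right)} = \frac{2 V}{2 V} + 5 = 2 V \frac{1}{2 V} + 5 = 1 + 5 = 6$)
$n{\left(E \right)} = 6$
$474 n{\left(-20 \right)} + 301 = 474 \cdot 6 + 301 = 2844 + 301 = 3145$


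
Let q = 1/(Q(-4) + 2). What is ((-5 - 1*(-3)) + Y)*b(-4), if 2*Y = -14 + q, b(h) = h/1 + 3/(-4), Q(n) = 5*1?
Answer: 2375/56 ≈ 42.411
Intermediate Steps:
Q(n) = 5
q = ⅐ (q = 1/(5 + 2) = 1/7 = ⅐ ≈ 0.14286)
b(h) = -¾ + h (b(h) = h*1 + 3*(-¼) = h - ¾ = -¾ + h)
Y = -97/14 (Y = (-14 + ⅐)/2 = (½)*(-97/7) = -97/14 ≈ -6.9286)
((-5 - 1*(-3)) + Y)*b(-4) = ((-5 - 1*(-3)) - 97/14)*(-¾ - 4) = ((-5 + 3) - 97/14)*(-19/4) = (-2 - 97/14)*(-19/4) = -125/14*(-19/4) = 2375/56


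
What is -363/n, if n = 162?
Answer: -121/54 ≈ -2.2407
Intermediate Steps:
-363/n = -363/162 = -363*1/162 = -121/54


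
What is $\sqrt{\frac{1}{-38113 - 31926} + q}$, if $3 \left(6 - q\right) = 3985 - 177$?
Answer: $\frac{i \sqrt{55775098124121}}{210117} \approx 35.543 i$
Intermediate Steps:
$q = - \frac{3790}{3}$ ($q = 6 - \frac{3985 - 177}{3} = 6 - \frac{3808}{3} = - \frac{3790}{3} \approx -1263.3$)
$\sqrt{\frac{1}{-38113 - 31926} + q} = \sqrt{\frac{1}{-38113 - 31926} - \frac{3790}{3}} = \sqrt{\frac{1}{-70039} - \frac{3790}{3}} = \sqrt{- \frac{1}{70039} - \frac{3790}{3}} = \sqrt{- \frac{265447813}{210117}} = \frac{i \sqrt{55775098124121}}{210117}$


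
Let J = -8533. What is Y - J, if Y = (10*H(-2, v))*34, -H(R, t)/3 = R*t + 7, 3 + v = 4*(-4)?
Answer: -37367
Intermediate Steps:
v = -19 (v = -3 + 4*(-4) = -3 - 16 = -19)
H(R, t) = -21 - 3*R*t (H(R, t) = -3*(R*t + 7) = -3*(7 + R*t) = -21 - 3*R*t)
Y = -45900 (Y = (10*(-21 - 3*(-2)*(-19)))*34 = (10*(-21 - 114))*34 = (10*(-135))*34 = -1350*34 = -45900)
Y - J = -45900 - 1*(-8533) = -45900 + 8533 = -37367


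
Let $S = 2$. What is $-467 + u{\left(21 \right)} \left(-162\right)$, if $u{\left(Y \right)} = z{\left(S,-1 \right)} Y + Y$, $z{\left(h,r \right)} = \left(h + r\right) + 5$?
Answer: $-24281$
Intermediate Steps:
$z{\left(h,r \right)} = 5 + h + r$
$u{\left(Y \right)} = 7 Y$ ($u{\left(Y \right)} = \left(5 + 2 - 1\right) Y + Y = 6 Y + Y = 7 Y$)
$-467 + u{\left(21 \right)} \left(-162\right) = -467 + 7 \cdot 21 \left(-162\right) = -467 + 147 \left(-162\right) = -467 - 23814 = -24281$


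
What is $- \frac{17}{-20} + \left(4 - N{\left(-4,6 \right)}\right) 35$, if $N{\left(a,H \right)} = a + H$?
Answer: $\frac{1417}{20} \approx 70.85$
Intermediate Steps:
$N{\left(a,H \right)} = H + a$
$- \frac{17}{-20} + \left(4 - N{\left(-4,6 \right)}\right) 35 = - \frac{17}{-20} + \left(4 - \left(6 - 4\right)\right) 35 = \left(-17\right) \left(- \frac{1}{20}\right) + \left(4 - 2\right) 35 = \frac{17}{20} + \left(4 - 2\right) 35 = \frac{17}{20} + 2 \cdot 35 = \frac{17}{20} + 70 = \frac{1417}{20}$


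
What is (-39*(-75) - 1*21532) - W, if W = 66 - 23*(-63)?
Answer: -20122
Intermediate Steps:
W = 1515 (W = 66 + 1449 = 1515)
(-39*(-75) - 1*21532) - W = (-39*(-75) - 1*21532) - 1*1515 = (2925 - 21532) - 1515 = -18607 - 1515 = -20122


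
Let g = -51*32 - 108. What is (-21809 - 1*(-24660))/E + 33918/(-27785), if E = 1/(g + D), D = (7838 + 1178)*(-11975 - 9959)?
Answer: -15665461074647858/27785 ≈ -5.6381e+11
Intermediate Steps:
g = -1740 (g = -1632 - 108 = -1740)
D = -197756944 (D = 9016*(-21934) = -197756944)
E = -1/197758684 (E = 1/(-1740 - 197756944) = 1/(-197758684) = -1/197758684 ≈ -5.0567e-9)
(-21809 - 1*(-24660))/E + 33918/(-27785) = (-21809 - 1*(-24660))/(-1/197758684) + 33918/(-27785) = (-21809 + 24660)*(-197758684) + 33918*(-1/27785) = 2851*(-197758684) - 33918/27785 = -563810008084 - 33918/27785 = -15665461074647858/27785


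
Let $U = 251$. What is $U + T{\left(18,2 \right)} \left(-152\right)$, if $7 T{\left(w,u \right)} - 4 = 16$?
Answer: $- \frac{1283}{7} \approx -183.29$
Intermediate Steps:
$T{\left(w,u \right)} = \frac{20}{7}$ ($T{\left(w,u \right)} = \frac{4}{7} + \frac{1}{7} \cdot 16 = \frac{4}{7} + \frac{16}{7} = \frac{20}{7}$)
$U + T{\left(18,2 \right)} \left(-152\right) = 251 + \frac{20}{7} \left(-152\right) = 251 - \frac{3040}{7} = - \frac{1283}{7}$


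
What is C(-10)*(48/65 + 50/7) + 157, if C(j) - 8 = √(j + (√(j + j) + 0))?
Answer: 100123/455 + 3586*√(-10 + 2*I*√5)/455 ≈ 225.5 + 25.511*I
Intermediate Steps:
C(j) = 8 + √(j + √2*√j) (C(j) = 8 + √(j + (√(j + j) + 0)) = 8 + √(j + (√(2*j) + 0)) = 8 + √(j + (√2*√j + 0)) = 8 + √(j + √2*√j))
C(-10)*(48/65 + 50/7) + 157 = (8 + √(-10 + √2*√(-10)))*(48/65 + 50/7) + 157 = (8 + √(-10 + √2*(I*√10)))*(48*(1/65) + 50*(⅐)) + 157 = (8 + √(-10 + 2*I*√5))*(48/65 + 50/7) + 157 = (8 + √(-10 + 2*I*√5))*(3586/455) + 157 = (28688/455 + 3586*√(-10 + 2*I*√5)/455) + 157 = 100123/455 + 3586*√(-10 + 2*I*√5)/455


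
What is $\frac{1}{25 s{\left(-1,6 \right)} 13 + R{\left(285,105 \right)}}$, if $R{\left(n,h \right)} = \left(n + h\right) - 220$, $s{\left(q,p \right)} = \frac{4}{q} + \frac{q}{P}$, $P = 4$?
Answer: $- \frac{4}{4845} \approx -0.00082559$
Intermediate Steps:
$s{\left(q,p \right)} = \frac{4}{q} + \frac{q}{4}$
$R{\left(n,h \right)} = -220 + h + n$ ($R{\left(n,h \right)} = \left(h + n\right) - 220 = -220 + h + n$)
$\frac{1}{25 s{\left(-1,6 \right)} 13 + R{\left(285,105 \right)}} = \frac{1}{25 \left(\frac{4}{-1} + \frac{1}{4} \left(-1\right)\right) 13 + \left(-220 + 105 + 285\right)} = \frac{1}{25 \left(4 \left(-1\right) - \frac{1}{4}\right) 13 + 170} = \frac{1}{25 \left(-4 - \frac{1}{4}\right) 13 + 170} = \frac{1}{25 \left(- \frac{17}{4}\right) 13 + 170} = \frac{1}{\left(- \frac{425}{4}\right) 13 + 170} = \frac{1}{- \frac{5525}{4} + 170} = \frac{1}{- \frac{4845}{4}} = - \frac{4}{4845}$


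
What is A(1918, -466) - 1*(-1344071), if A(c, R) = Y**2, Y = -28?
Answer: 1344855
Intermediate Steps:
A(c, R) = 784 (A(c, R) = (-28)**2 = 784)
A(1918, -466) - 1*(-1344071) = 784 - 1*(-1344071) = 784 + 1344071 = 1344855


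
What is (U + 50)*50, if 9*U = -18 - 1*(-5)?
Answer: 21850/9 ≈ 2427.8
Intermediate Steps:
U = -13/9 (U = (-18 - 1*(-5))/9 = (-18 + 5)/9 = (1/9)*(-13) = -13/9 ≈ -1.4444)
(U + 50)*50 = (-13/9 + 50)*50 = (437/9)*50 = 21850/9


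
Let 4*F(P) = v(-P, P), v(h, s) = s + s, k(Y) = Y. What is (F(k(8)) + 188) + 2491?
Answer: 2683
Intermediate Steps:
v(h, s) = 2*s
F(P) = P/2 (F(P) = (2*P)/4 = P/2)
(F(k(8)) + 188) + 2491 = ((½)*8 + 188) + 2491 = (4 + 188) + 2491 = 192 + 2491 = 2683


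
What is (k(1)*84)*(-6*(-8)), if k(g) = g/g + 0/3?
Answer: 4032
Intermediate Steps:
k(g) = 1 (k(g) = 1 + 0*(⅓) = 1 + 0 = 1)
(k(1)*84)*(-6*(-8)) = (1*84)*(-6*(-8)) = 84*48 = 4032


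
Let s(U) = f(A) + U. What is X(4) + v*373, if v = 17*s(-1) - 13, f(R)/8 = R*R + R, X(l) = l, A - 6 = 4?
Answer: 5568894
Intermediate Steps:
A = 10 (A = 6 + 4 = 10)
f(R) = 8*R + 8*R² (f(R) = 8*(R*R + R) = 8*(R² + R) = 8*(R + R²) = 8*R + 8*R²)
s(U) = 880 + U (s(U) = 8*10*(1 + 10) + U = 8*10*11 + U = 880 + U)
v = 14930 (v = 17*(880 - 1) - 13 = 17*879 - 13 = 14943 - 13 = 14930)
X(4) + v*373 = 4 + 14930*373 = 4 + 5568890 = 5568894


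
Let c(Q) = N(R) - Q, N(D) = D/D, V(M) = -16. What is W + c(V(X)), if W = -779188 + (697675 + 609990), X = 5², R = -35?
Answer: 528494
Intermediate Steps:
X = 25
N(D) = 1
c(Q) = 1 - Q
W = 528477 (W = -779188 + 1307665 = 528477)
W + c(V(X)) = 528477 + (1 - 1*(-16)) = 528477 + (1 + 16) = 528477 + 17 = 528494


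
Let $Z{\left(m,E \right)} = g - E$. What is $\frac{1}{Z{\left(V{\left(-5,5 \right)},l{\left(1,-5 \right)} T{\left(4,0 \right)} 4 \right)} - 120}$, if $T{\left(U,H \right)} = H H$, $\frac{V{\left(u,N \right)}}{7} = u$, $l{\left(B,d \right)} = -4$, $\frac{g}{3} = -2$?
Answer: $- \frac{1}{126} \approx -0.0079365$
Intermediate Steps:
$g = -6$ ($g = 3 \left(-2\right) = -6$)
$V{\left(u,N \right)} = 7 u$
$T{\left(U,H \right)} = H^{2}$
$Z{\left(m,E \right)} = -6 - E$
$\frac{1}{Z{\left(V{\left(-5,5 \right)},l{\left(1,-5 \right)} T{\left(4,0 \right)} 4 \right)} - 120} = \frac{1}{\left(-6 - - 4 \cdot 0^{2} \cdot 4\right) - 120} = \frac{1}{\left(-6 - \left(-4\right) 0 \cdot 4\right) - 120} = \frac{1}{\left(-6 - 0 \cdot 4\right) - 120} = \frac{1}{\left(-6 - 0\right) - 120} = \frac{1}{\left(-6 + 0\right) - 120} = \frac{1}{-6 - 120} = \frac{1}{-126} = - \frac{1}{126}$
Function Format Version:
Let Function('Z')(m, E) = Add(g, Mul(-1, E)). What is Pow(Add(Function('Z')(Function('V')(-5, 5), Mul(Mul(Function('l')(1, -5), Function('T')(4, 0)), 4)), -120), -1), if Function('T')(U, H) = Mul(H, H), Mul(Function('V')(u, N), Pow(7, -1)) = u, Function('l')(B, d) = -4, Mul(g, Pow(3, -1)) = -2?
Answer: Rational(-1, 126) ≈ -0.0079365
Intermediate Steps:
g = -6 (g = Mul(3, -2) = -6)
Function('V')(u, N) = Mul(7, u)
Function('T')(U, H) = Pow(H, 2)
Function('Z')(m, E) = Add(-6, Mul(-1, E))
Pow(Add(Function('Z')(Function('V')(-5, 5), Mul(Mul(Function('l')(1, -5), Function('T')(4, 0)), 4)), -120), -1) = Pow(Add(Add(-6, Mul(-1, Mul(Mul(-4, Pow(0, 2)), 4))), -120), -1) = Pow(Add(Add(-6, Mul(-1, Mul(Mul(-4, 0), 4))), -120), -1) = Pow(Add(Add(-6, Mul(-1, Mul(0, 4))), -120), -1) = Pow(Add(Add(-6, Mul(-1, 0)), -120), -1) = Pow(Add(Add(-6, 0), -120), -1) = Pow(Add(-6, -120), -1) = Pow(-126, -1) = Rational(-1, 126)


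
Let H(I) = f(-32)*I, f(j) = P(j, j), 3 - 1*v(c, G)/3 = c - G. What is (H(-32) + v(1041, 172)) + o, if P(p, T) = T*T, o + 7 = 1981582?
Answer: 1946209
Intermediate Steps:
o = 1981575 (o = -7 + 1981582 = 1981575)
v(c, G) = 9 - 3*c + 3*G (v(c, G) = 9 - 3*(c - G) = 9 + (-3*c + 3*G) = 9 - 3*c + 3*G)
P(p, T) = T²
f(j) = j²
H(I) = 1024*I (H(I) = (-32)²*I = 1024*I)
(H(-32) + v(1041, 172)) + o = (1024*(-32) + (9 - 3*1041 + 3*172)) + 1981575 = (-32768 + (9 - 3123 + 516)) + 1981575 = (-32768 - 2598) + 1981575 = -35366 + 1981575 = 1946209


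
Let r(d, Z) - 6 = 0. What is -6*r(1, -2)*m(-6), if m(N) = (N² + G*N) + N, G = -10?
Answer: -3240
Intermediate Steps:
r(d, Z) = 6 (r(d, Z) = 6 + 0 = 6)
m(N) = N² - 9*N (m(N) = (N² - 10*N) + N = N² - 9*N)
-6*r(1, -2)*m(-6) = -36*(-6*(-9 - 6)) = -36*(-6*(-15)) = -36*90 = -6*540 = -3240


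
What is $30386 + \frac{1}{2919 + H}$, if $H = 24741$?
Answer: $\frac{840476761}{27660} \approx 30386.0$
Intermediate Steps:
$30386 + \frac{1}{2919 + H} = 30386 + \frac{1}{2919 + 24741} = 30386 + \frac{1}{27660} = \frac{840476761}{27660}$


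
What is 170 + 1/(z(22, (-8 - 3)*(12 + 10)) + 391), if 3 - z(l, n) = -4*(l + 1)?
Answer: 82621/486 ≈ 170.00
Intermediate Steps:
z(l, n) = 7 + 4*l (z(l, n) = 3 - (-4)*(l + 1) = 3 - (-4)*(1 + l) = 3 - (-4 - 4*l) = 3 + (4 + 4*l) = 7 + 4*l)
170 + 1/(z(22, (-8 - 3)*(12 + 10)) + 391) = 170 + 1/((7 + 4*22) + 391) = 170 + 1/((7 + 88) + 391) = 170 + 1/(95 + 391) = 170 + 1/486 = 82621/486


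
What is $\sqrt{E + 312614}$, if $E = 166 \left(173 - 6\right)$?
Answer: $4 \sqrt{21271} \approx 583.38$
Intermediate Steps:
$E = 27722$ ($E = 166 \cdot 167 = 27722$)
$\sqrt{E + 312614} = \sqrt{27722 + 312614} = \sqrt{340336} = 4 \sqrt{21271}$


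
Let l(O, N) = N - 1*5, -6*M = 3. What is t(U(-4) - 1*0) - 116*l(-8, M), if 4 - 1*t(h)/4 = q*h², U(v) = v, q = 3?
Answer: 462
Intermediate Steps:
M = -½ (M = -⅙*3 = -½ ≈ -0.50000)
l(O, N) = -5 + N (l(O, N) = N - 5 = -5 + N)
t(h) = 16 - 12*h²
t(U(-4) - 1*0) - 116*l(-8, M) = (16 - 12*(-4 - 1*0)²) - 116*(-5 - ½) = (16 - 12*(-4 + 0)²) - 116*(-11/2) = (16 - 12*(-4)²) + 638 = (16 - 12*16) + 638 = (16 - 192) + 638 = -176 + 638 = 462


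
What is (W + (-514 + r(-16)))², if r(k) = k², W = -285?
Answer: 294849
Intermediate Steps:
(W + (-514 + r(-16)))² = (-285 + (-514 + (-16)²))² = (-285 + (-514 + 256))² = (-285 - 258)² = (-543)² = 294849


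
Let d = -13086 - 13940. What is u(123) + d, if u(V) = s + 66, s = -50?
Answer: -27010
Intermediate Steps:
u(V) = 16 (u(V) = -50 + 66 = 16)
d = -27026
u(123) + d = 16 - 27026 = -27010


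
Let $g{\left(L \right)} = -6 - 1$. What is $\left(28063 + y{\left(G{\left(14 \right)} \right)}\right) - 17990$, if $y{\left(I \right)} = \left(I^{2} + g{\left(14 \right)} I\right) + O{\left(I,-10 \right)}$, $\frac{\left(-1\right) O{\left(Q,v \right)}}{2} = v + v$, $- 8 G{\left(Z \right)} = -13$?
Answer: $\frac{646673}{64} \approx 10104.0$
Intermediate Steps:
$G{\left(Z \right)} = \frac{13}{8}$ ($G{\left(Z \right)} = \left(- \frac{1}{8}\right) \left(-13\right) = \frac{13}{8}$)
$O{\left(Q,v \right)} = - 4 v$ ($O{\left(Q,v \right)} = - 2 \left(v + v\right) = - 2 \cdot 2 v = - 4 v$)
$g{\left(L \right)} = -7$ ($g{\left(L \right)} = -6 - 1 = -7$)
$y{\left(I \right)} = 40 + I^{2} - 7 I$ ($y{\left(I \right)} = \left(I^{2} - 7 I\right) - -40 = \left(I^{2} - 7 I\right) + 40 = 40 + I^{2} - 7 I$)
$\left(28063 + y{\left(G{\left(14 \right)} \right)}\right) - 17990 = \left(28063 + \left(40 + \left(\frac{13}{8}\right)^{2} - \frac{91}{8}\right)\right) - 17990 = \left(28063 + \left(40 + \frac{169}{64} - \frac{91}{8}\right)\right) - 17990 = \left(28063 + \frac{2001}{64}\right) - 17990 = \frac{1798033}{64} - 17990 = \frac{646673}{64}$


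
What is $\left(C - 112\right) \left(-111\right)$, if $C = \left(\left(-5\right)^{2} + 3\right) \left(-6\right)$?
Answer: $31080$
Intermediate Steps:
$C = -168$ ($C = \left(25 + 3\right) \left(-6\right) = 28 \left(-6\right) = -168$)
$\left(C - 112\right) \left(-111\right) = \left(-168 - 112\right) \left(-111\right) = \left(-280\right) \left(-111\right) = 31080$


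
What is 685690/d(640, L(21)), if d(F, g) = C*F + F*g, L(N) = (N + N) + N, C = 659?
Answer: 68569/46208 ≈ 1.4839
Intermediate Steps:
L(N) = 3*N (L(N) = 2*N + N = 3*N)
d(F, g) = 659*F + F*g
685690/d(640, L(21)) = 685690/((640*(659 + 3*21))) = 685690/((640*(659 + 63))) = 685690/((640*722)) = 685690/462080 = 685690*(1/462080) = 68569/46208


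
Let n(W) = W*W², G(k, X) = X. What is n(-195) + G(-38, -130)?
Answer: -7415005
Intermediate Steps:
n(W) = W³
n(-195) + G(-38, -130) = (-195)³ - 130 = -7414875 - 130 = -7415005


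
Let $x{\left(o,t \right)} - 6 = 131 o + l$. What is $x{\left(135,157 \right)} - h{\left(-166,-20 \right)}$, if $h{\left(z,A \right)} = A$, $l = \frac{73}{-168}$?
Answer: $\frac{2975375}{168} \approx 17711.0$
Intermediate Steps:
$l = - \frac{73}{168}$ ($l = 73 \left(- \frac{1}{168}\right) = - \frac{73}{168} \approx -0.43452$)
$x{\left(o,t \right)} = \frac{935}{168} + 131 o$ ($x{\left(o,t \right)} = 6 + \left(131 o - \frac{73}{168}\right) = 6 + \left(- \frac{73}{168} + 131 o\right) = \frac{935}{168} + 131 o$)
$x{\left(135,157 \right)} - h{\left(-166,-20 \right)} = \left(\frac{935}{168} + 131 \cdot 135\right) - -20 = \left(\frac{935}{168} + 17685\right) + 20 = \frac{2972015}{168} + 20 = \frac{2975375}{168}$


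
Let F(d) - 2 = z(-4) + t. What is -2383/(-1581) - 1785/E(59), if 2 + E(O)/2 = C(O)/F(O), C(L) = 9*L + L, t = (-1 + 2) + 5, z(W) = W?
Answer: -709544/153357 ≈ -4.6267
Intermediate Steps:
t = 6 (t = 1 + 5 = 6)
F(d) = 4 (F(d) = 2 + (-4 + 6) = 2 + 2 = 4)
C(L) = 10*L
E(O) = -4 + 5*O (E(O) = -4 + 2*((10*O)/4) = -4 + 2*((10*O)*(¼)) = -4 + 2*(5*O/2) = -4 + 5*O)
-2383/(-1581) - 1785/E(59) = -2383/(-1581) - 1785/(-4 + 5*59) = -2383*(-1/1581) - 1785/(-4 + 295) = 2383/1581 - 1785/291 = 2383/1581 - 1785*1/291 = 2383/1581 - 595/97 = -709544/153357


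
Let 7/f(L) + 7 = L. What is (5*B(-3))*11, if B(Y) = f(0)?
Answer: -55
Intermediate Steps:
f(L) = 7/(-7 + L)
B(Y) = -1 (B(Y) = 7/(-7 + 0) = 7/(-7) = 7*(-⅐) = -1)
(5*B(-3))*11 = (5*(-1))*11 = -5*11 = -55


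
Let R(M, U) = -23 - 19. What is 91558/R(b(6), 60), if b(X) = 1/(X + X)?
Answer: -45779/21 ≈ -2180.0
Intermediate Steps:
b(X) = 1/(2*X)
R(M, U) = -42
91558/R(b(6), 60) = 91558/(-42) = 91558*(-1/42) = -45779/21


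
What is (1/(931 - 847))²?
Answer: 1/7056 ≈ 0.00014172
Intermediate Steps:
(1/(931 - 847))² = (1/84)² = 1/7056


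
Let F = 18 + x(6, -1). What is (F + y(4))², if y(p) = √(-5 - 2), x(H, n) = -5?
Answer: (13 + I*√7)² ≈ 162.0 + 68.79*I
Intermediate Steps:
y(p) = I*√7 (y(p) = √(-7) = I*√7)
F = 13 (F = 18 - 5 = 13)
(F + y(4))² = (13 + I*√7)²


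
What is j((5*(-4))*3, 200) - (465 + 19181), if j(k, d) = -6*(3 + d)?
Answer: -20864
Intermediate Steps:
j(k, d) = -18 - 6*d
j((5*(-4))*3, 200) - (465 + 19181) = (-18 - 6*200) - (465 + 19181) = (-18 - 1200) - 1*19646 = -1218 - 19646 = -20864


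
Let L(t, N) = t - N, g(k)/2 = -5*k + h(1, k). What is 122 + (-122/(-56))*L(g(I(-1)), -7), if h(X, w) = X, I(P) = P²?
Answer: 3355/28 ≈ 119.82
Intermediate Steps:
g(k) = 2 - 10*k (g(k) = 2*(-5*k + 1) = 2*(1 - 5*k) = 2 - 10*k)
122 + (-122/(-56))*L(g(I(-1)), -7) = 122 + (-122/(-56))*((2 - 10*(-1)²) - 1*(-7)) = 122 + (-122*(-1/56))*((2 - 10*1) + 7) = 122 + 61*((2 - 10) + 7)/28 = 122 + 61*(-8 + 7)/28 = 122 + (61/28)*(-1) = 122 - 61/28 = 3355/28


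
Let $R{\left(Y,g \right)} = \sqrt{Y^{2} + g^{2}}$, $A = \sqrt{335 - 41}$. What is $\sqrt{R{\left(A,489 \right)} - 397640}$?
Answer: $\sqrt{-397640 + \sqrt{239415}} \approx 630.2 i$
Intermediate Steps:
$A = 7 \sqrt{6}$ ($A = \sqrt{294} = 7 \sqrt{6} \approx 17.146$)
$\sqrt{R{\left(A,489 \right)} - 397640} = \sqrt{\sqrt{\left(7 \sqrt{6}\right)^{2} + 489^{2}} - 397640} = \sqrt{\sqrt{294 + 239121} - 397640} = \sqrt{\sqrt{239415} - 397640} = \sqrt{-397640 + \sqrt{239415}}$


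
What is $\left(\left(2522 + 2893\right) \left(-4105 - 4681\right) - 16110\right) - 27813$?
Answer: $-47620113$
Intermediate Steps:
$\left(\left(2522 + 2893\right) \left(-4105 - 4681\right) - 16110\right) - 27813 = \left(5415 \left(-8786\right) - 16110\right) - 27813 = \left(-47576190 - 16110\right) - 27813 = -47592300 - 27813 = -47620113$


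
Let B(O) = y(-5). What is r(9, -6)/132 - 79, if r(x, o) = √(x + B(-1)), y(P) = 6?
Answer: -79 + √15/132 ≈ -78.971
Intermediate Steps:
B(O) = 6
r(x, o) = √(6 + x) (r(x, o) = √(x + 6) = √(6 + x))
r(9, -6)/132 - 79 = √(6 + 9)/132 - 79 = √15/132 - 79 = -79 + √15/132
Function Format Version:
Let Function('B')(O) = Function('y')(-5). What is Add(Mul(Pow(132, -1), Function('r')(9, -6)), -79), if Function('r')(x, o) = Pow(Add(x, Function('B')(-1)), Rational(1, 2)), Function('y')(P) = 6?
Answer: Add(-79, Mul(Rational(1, 132), Pow(15, Rational(1, 2)))) ≈ -78.971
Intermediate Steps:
Function('B')(O) = 6
Function('r')(x, o) = Pow(Add(6, x), Rational(1, 2)) (Function('r')(x, o) = Pow(Add(x, 6), Rational(1, 2)) = Pow(Add(6, x), Rational(1, 2)))
Add(Mul(Pow(132, -1), Function('r')(9, -6)), -79) = Add(Mul(Pow(132, -1), Pow(Add(6, 9), Rational(1, 2))), -79) = Add(Mul(Rational(1, 132), Pow(15, Rational(1, 2))), -79) = Add(-79, Mul(Rational(1, 132), Pow(15, Rational(1, 2))))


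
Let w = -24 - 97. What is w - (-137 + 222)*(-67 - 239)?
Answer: 25889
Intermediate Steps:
w = -121
w - (-137 + 222)*(-67 - 239) = -121 - (-137 + 222)*(-67 - 239) = -121 - 85*(-306) = -121 - 1*(-26010) = -121 + 26010 = 25889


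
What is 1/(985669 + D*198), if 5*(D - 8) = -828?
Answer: 5/4772321 ≈ 1.0477e-6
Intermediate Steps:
D = -788/5 (D = 8 + (⅕)*(-828) = 8 - 828/5 = -788/5 ≈ -157.60)
1/(985669 + D*198) = 1/(985669 - 788/5*198) = 1/(985669 - 156024/5) = 1/(4772321/5) = 5/4772321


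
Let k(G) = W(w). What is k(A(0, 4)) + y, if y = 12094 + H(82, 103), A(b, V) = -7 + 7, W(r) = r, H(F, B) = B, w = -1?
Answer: 12196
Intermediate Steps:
A(b, V) = 0
k(G) = -1
y = 12197 (y = 12094 + 103 = 12197)
k(A(0, 4)) + y = -1 + 12197 = 12196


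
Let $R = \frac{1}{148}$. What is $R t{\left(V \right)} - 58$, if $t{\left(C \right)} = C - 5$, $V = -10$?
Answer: $- \frac{8599}{148} \approx -58.101$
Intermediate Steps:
$R = \frac{1}{148} \approx 0.0067568$
$t{\left(C \right)} = -5 + C$ ($t{\left(C \right)} = C - 5 = -5 + C$)
$R t{\left(V \right)} - 58 = \frac{-5 - 10}{148} - 58 = \frac{1}{148} \left(-15\right) - 58 = - \frac{15}{148} - 58 = - \frac{8599}{148}$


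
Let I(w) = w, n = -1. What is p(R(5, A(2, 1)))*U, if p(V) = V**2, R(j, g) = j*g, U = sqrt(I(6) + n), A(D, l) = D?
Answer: 100*sqrt(5) ≈ 223.61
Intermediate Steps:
U = sqrt(5) (U = sqrt(6 - 1) = sqrt(5) ≈ 2.2361)
R(j, g) = g*j
p(R(5, A(2, 1)))*U = (2*5)**2*sqrt(5) = 10**2*sqrt(5) = 100*sqrt(5)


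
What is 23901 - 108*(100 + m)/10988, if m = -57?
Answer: 65654886/2747 ≈ 23901.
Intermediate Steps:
23901 - 108*(100 + m)/10988 = 23901 - 108*(100 - 57)/10988 = 23901 - 108*43*(1/10988) = 23901 - 4644*1/10988 = 23901 - 1161/2747 = 65654886/2747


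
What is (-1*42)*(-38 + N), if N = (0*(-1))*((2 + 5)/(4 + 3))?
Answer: 1596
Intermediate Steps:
N = 0 (N = 0*(7/7) = 0*(7*(⅐)) = 0*1 = 0)
(-1*42)*(-38 + N) = (-1*42)*(-38 + 0) = -42*(-38) = 1596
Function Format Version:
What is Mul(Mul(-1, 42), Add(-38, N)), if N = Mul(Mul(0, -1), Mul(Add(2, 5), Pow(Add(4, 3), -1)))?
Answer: 1596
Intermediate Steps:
N = 0 (N = Mul(0, Mul(7, Pow(7, -1))) = Mul(0, Mul(7, Rational(1, 7))) = Mul(0, 1) = 0)
Mul(Mul(-1, 42), Add(-38, N)) = Mul(Mul(-1, 42), Add(-38, 0)) = Mul(-42, -38) = 1596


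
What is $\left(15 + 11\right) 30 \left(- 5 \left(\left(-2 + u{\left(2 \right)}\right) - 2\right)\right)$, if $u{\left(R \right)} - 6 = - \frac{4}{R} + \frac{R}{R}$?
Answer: $-3900$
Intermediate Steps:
$u{\left(R \right)} = 7 - \frac{4}{R}$ ($u{\left(R \right)} = 6 - \left(\frac{4}{R} - \frac{R}{R}\right) = 6 + \left(- \frac{4}{R} + 1\right) = 6 + \left(1 - \frac{4}{R}\right) = 7 - \frac{4}{R}$)
$\left(15 + 11\right) 30 \left(- 5 \left(\left(-2 + u{\left(2 \right)}\right) - 2\right)\right) = \left(15 + 11\right) 30 \left(- 5 \left(\left(-2 + \left(7 - \frac{4}{2}\right)\right) - 2\right)\right) = 26 \cdot 30 \left(- 5 \left(\left(-2 + \left(7 - 2\right)\right) - 2\right)\right) = 780 \left(- 5 \left(\left(-2 + \left(7 - 2\right)\right) - 2\right)\right) = 780 \left(- 5 \left(\left(-2 + 5\right) - 2\right)\right) = 780 \left(- 5 \left(3 - 2\right)\right) = 780 \left(\left(-5\right) 1\right) = 780 \left(-5\right) = -3900$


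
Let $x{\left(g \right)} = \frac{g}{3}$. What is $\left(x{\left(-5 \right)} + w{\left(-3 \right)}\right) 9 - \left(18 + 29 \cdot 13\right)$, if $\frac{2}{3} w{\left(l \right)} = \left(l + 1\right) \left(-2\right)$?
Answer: $-356$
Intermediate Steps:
$x{\left(g \right)} = \frac{g}{3}$ ($x{\left(g \right)} = g \frac{1}{3} = \frac{g}{3}$)
$w{\left(l \right)} = -3 - 3 l$ ($w{\left(l \right)} = \frac{3 \left(l + 1\right) \left(-2\right)}{2} = \frac{3 \left(1 + l\right) \left(-2\right)}{2} = \frac{3 \left(-2 - 2 l\right)}{2} = -3 - 3 l$)
$\left(x{\left(-5 \right)} + w{\left(-3 \right)}\right) 9 - \left(18 + 29 \cdot 13\right) = \left(\frac{1}{3} \left(-5\right) - -6\right) 9 - \left(18 + 29 \cdot 13\right) = \left(- \frac{5}{3} + \left(-3 + 9\right)\right) 9 - \left(18 + 377\right) = \left(- \frac{5}{3} + 6\right) 9 - 395 = \frac{13}{3} \cdot 9 - 395 = 39 - 395 = -356$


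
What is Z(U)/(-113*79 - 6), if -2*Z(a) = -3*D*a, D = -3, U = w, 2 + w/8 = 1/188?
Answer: -3375/419851 ≈ -0.0080386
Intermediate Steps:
w = -750/47 (w = -16 + 8/188 = -16 + 8*(1/188) = -16 + 2/47 = -750/47 ≈ -15.957)
U = -750/47 ≈ -15.957
Z(a) = -9*a/2 (Z(a) = -(-1)*(3*(-3))*a/2 = -(-1)*(-9*a)/2 = -9*a/2)
Z(U)/(-113*79 - 6) = (-9/2*(-750/47))/(-113*79 - 6) = 3375/(47*(-8927 - 6)) = (3375/47)/(-8933) = (3375/47)*(-1/8933) = -3375/419851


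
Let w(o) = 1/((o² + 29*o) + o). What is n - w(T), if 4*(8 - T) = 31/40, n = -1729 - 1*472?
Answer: -16629023001/7555201 ≈ -2201.0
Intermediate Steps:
n = -2201 (n = -1729 - 472 = -2201)
T = 1249/160 (T = 8 - 31/(4*40) = 8 - ¼*31/40 = 8 - 31/160 = 1249/160 ≈ 7.8063)
w(o) = 1/(o² + 30*o)
n - w(T) = -2201 - 1/(1249/160*(30 + 1249/160)) = -2201 - 160/(1249*6049/160) = -2201 - 160*160/(1249*6049) = -2201 - 1*25600/7555201 = -2201 - 25600/7555201 = -16629023001/7555201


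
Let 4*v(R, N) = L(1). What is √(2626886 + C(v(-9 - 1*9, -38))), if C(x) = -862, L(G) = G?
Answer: 2*√656506 ≈ 1620.5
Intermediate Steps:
v(R, N) = ¼ (v(R, N) = (¼)*1 = ¼)
√(2626886 + C(v(-9 - 1*9, -38))) = √(2626886 - 862) = √2626024 = 2*√656506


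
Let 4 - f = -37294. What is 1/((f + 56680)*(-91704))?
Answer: -1/8618158512 ≈ -1.1603e-10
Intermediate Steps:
f = 37298 (f = 4 - 1*(-37294) = 4 + 37294 = 37298)
1/((f + 56680)*(-91704)) = 1/((37298 + 56680)*(-91704)) = -1/91704/93978 = (1/93978)*(-1/91704) = -1/8618158512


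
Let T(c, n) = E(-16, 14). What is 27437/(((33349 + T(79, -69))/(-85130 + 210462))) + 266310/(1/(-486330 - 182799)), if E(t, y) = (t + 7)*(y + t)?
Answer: -5945853950980246/33367 ≈ -1.7820e+11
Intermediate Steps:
E(t, y) = (7 + t)*(t + y)
T(c, n) = 18 (T(c, n) = (-16)² + 7*(-16) + 7*14 - 16*14 = 256 - 112 + 98 - 224 = 18)
27437/(((33349 + T(79, -69))/(-85130 + 210462))) + 266310/(1/(-486330 - 182799)) = 27437/(((33349 + 18)/(-85130 + 210462))) + 266310/(1/(-486330 - 182799)) = 27437/((33367/125332)) + 266310/(1/(-669129)) = 27437/((33367*(1/125332))) + 266310/(-1/669129) = 27437/(33367/125332) + 266310*(-669129) = 27437*(125332/33367) - 178195743990 = 3438734084/33367 - 178195743990 = -5945853950980246/33367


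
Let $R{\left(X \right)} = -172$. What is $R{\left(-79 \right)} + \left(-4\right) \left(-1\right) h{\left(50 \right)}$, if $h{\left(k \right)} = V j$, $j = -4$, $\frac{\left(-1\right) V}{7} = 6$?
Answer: $500$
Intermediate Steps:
$V = -42$ ($V = \left(-7\right) 6 = -42$)
$h{\left(k \right)} = 168$ ($h{\left(k \right)} = \left(-42\right) \left(-4\right) = 168$)
$R{\left(-79 \right)} + \left(-4\right) \left(-1\right) h{\left(50 \right)} = -172 + \left(-4\right) \left(-1\right) 168 = -172 + 4 \cdot 168 = -172 + 672 = 500$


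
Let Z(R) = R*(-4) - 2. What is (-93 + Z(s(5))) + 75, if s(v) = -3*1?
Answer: -8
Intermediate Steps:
s(v) = -3
Z(R) = -2 - 4*R (Z(R) = -4*R - 2 = -2 - 4*R)
(-93 + Z(s(5))) + 75 = (-93 + (-2 - 4*(-3))) + 75 = (-93 + (-2 + 12)) + 75 = (-93 + 10) + 75 = -83 + 75 = -8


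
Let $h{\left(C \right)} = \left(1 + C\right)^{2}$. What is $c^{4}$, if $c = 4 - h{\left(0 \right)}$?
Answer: $81$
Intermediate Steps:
$c = 3$ ($c = 4 - \left(1 + 0\right)^{2} = 4 - 1^{2} = 4 - 1 = 3$)
$c^{4} = 3^{4} = 81$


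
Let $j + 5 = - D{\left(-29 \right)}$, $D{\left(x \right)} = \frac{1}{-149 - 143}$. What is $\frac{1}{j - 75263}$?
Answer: $- \frac{292}{21978255} \approx -1.3286 \cdot 10^{-5}$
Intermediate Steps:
$D{\left(x \right)} = - \frac{1}{292}$ ($D{\left(x \right)} = \frac{1}{-292} = - \frac{1}{292}$)
$j = - \frac{1459}{292}$ ($j = -5 - - \frac{1}{292} = -5 + \frac{1}{292} = - \frac{1459}{292} \approx -4.9966$)
$\frac{1}{j - 75263} = \frac{1}{- \frac{1459}{292} - 75263} = \frac{1}{- \frac{21978255}{292}} = - \frac{292}{21978255}$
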